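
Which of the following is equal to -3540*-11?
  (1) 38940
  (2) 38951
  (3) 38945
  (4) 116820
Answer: 1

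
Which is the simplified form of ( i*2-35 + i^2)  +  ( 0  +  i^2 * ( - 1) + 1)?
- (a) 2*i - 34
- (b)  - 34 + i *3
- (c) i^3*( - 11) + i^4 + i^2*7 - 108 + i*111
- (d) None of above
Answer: a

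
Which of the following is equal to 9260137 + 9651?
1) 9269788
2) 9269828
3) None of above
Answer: 1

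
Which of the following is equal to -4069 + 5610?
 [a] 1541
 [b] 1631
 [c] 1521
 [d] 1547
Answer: a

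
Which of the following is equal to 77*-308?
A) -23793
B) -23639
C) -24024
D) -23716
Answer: D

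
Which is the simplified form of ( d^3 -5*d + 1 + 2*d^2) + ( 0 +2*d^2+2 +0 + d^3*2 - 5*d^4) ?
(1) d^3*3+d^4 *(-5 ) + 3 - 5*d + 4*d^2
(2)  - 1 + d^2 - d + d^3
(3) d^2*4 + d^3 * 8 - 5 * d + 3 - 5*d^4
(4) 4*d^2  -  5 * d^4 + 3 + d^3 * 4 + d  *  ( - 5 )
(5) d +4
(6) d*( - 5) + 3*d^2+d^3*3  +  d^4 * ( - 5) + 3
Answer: 1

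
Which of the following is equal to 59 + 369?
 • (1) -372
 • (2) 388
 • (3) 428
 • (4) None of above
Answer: 3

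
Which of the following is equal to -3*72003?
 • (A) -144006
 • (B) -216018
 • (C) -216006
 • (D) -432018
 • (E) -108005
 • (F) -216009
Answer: F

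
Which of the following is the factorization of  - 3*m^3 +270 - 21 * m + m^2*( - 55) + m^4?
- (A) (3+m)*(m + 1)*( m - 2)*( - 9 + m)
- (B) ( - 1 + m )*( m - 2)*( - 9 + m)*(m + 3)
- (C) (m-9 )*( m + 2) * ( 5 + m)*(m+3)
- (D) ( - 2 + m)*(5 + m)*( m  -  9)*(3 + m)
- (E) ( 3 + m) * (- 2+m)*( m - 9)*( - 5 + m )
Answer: D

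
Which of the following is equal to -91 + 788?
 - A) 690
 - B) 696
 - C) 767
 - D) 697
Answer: D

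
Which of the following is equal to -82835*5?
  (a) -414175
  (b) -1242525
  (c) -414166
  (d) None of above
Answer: a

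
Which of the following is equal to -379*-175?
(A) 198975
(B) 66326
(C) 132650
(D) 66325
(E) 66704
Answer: D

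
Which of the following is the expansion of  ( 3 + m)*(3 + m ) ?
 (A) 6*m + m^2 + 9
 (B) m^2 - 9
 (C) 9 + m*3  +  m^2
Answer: A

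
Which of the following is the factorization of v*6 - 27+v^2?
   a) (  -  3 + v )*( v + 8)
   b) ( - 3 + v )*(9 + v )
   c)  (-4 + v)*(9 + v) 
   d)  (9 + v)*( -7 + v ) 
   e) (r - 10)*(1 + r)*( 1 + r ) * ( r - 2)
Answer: b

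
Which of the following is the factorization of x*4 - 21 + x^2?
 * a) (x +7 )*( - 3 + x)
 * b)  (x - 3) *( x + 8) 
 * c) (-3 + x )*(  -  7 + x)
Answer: a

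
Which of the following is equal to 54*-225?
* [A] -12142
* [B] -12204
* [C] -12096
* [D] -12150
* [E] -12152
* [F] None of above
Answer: D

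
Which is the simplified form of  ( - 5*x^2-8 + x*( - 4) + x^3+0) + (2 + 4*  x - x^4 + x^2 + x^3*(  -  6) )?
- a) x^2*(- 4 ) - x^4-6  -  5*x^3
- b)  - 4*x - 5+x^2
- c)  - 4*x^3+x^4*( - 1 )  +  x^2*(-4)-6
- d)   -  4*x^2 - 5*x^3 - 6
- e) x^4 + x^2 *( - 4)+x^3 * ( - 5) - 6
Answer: a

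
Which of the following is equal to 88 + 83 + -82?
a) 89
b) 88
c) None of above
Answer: a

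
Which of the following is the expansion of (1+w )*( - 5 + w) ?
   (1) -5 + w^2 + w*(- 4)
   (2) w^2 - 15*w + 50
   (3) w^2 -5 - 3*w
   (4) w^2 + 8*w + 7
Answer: 1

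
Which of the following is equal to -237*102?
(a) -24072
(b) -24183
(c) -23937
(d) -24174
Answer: d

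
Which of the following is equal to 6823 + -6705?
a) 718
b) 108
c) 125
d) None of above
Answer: d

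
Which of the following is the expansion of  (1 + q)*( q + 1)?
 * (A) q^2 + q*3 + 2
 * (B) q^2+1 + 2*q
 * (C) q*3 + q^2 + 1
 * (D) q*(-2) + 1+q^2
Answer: B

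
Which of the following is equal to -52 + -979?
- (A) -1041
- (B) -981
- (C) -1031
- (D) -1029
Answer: C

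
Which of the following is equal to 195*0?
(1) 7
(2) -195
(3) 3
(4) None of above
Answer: 4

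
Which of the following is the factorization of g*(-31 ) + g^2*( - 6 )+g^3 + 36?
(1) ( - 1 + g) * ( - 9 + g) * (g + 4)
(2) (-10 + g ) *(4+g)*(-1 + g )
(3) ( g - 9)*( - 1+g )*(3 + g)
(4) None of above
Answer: 1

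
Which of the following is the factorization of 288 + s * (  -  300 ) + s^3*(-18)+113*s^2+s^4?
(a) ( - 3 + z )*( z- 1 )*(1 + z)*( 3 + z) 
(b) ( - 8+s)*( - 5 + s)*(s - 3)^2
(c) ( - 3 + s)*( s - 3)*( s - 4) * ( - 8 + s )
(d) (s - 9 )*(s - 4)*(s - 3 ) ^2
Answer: c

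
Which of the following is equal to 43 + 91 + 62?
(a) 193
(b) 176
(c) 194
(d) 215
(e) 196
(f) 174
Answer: e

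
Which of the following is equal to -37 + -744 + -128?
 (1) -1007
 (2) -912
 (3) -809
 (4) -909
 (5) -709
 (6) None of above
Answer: 4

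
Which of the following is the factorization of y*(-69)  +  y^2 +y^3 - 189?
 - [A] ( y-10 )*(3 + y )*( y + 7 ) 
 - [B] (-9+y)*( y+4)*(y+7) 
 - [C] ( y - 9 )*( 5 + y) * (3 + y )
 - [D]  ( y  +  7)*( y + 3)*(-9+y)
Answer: D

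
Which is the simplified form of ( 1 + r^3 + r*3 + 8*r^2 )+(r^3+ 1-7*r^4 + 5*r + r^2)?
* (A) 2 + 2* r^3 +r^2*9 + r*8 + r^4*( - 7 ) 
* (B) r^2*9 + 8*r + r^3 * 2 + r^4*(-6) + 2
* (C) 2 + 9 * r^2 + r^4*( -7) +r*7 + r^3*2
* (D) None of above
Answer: A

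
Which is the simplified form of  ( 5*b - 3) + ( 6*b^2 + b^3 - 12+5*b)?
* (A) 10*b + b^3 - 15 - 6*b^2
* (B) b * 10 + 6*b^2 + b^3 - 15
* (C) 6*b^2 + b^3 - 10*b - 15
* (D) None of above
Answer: B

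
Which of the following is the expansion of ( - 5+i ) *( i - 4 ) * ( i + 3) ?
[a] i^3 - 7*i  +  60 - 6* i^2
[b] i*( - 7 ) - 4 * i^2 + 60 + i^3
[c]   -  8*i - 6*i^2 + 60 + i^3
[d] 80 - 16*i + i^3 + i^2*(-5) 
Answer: a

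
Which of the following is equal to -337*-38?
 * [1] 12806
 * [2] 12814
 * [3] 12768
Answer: 1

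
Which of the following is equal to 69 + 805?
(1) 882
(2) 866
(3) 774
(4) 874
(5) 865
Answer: 4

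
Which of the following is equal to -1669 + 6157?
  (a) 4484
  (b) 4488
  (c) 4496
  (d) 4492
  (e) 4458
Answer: b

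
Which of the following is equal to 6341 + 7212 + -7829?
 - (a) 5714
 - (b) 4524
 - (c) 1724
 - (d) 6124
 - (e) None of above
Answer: e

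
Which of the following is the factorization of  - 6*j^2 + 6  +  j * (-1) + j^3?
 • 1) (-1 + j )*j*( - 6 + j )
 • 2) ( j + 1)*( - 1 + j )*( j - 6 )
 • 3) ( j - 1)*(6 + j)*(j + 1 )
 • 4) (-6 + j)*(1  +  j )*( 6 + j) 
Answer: 2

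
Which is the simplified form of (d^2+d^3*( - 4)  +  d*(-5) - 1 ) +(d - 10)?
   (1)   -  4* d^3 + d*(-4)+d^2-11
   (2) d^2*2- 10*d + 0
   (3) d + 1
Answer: 1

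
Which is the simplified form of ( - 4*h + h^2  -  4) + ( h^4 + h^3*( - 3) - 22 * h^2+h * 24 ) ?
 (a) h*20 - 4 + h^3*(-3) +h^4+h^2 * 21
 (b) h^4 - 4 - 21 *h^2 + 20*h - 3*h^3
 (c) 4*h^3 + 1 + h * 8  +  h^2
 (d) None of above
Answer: b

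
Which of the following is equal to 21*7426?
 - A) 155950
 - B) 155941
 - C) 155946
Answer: C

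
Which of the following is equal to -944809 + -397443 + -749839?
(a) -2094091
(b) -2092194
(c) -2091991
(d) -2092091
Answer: d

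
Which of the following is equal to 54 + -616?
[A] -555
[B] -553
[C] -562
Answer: C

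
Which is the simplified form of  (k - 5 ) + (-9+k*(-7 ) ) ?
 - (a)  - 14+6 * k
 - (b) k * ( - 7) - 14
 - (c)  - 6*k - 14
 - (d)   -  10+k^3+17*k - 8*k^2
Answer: c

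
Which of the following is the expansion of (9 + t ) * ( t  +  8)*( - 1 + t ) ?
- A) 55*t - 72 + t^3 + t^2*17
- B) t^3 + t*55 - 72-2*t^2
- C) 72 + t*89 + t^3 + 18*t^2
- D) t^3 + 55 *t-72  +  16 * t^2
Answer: D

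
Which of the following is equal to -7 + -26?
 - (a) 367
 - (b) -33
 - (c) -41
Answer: b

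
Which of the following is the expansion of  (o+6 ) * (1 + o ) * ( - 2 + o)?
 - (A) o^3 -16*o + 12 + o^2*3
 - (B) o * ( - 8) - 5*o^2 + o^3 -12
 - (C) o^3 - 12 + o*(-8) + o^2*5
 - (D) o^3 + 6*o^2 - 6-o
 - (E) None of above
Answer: C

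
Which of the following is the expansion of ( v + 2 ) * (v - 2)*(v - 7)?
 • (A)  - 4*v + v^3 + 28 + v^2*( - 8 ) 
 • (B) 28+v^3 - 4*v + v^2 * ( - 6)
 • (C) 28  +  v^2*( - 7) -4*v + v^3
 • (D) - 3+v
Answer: C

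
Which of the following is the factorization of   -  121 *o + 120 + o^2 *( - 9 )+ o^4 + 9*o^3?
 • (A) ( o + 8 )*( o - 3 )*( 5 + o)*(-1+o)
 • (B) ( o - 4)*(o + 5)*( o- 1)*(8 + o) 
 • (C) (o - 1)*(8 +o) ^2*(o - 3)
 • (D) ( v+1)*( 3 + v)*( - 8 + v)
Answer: A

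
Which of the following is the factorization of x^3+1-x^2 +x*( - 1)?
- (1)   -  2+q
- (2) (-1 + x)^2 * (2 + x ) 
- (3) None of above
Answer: 3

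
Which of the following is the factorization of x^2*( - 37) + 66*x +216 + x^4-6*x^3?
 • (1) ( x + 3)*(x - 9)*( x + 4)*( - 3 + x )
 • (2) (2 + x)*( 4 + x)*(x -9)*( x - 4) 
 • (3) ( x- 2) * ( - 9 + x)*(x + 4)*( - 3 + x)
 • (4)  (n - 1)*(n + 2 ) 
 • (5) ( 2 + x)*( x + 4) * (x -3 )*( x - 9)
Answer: 5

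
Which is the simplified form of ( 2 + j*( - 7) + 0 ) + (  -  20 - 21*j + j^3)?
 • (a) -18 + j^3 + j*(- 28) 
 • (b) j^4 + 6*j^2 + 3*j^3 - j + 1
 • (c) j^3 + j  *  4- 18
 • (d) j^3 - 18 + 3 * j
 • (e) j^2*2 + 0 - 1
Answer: a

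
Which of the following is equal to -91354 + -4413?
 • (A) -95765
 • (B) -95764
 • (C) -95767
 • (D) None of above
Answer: C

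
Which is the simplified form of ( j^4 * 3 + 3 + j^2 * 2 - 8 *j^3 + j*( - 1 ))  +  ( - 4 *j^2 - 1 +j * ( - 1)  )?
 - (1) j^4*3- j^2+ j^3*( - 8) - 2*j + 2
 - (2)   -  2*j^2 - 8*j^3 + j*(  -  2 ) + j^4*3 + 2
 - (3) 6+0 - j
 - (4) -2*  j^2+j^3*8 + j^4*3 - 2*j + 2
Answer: 2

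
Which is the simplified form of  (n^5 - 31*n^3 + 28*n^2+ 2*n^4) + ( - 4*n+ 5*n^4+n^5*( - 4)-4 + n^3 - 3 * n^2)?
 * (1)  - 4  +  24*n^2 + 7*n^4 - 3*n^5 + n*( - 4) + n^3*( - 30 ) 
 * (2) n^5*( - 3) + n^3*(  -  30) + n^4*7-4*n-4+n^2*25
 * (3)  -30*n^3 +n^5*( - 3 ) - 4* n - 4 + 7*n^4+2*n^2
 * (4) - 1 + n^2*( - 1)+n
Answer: 2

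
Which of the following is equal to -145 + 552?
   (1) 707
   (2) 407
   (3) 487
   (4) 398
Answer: 2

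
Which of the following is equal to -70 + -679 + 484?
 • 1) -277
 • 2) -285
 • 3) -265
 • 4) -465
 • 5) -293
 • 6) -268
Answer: 3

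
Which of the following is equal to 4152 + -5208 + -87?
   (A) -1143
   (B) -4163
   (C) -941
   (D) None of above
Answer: A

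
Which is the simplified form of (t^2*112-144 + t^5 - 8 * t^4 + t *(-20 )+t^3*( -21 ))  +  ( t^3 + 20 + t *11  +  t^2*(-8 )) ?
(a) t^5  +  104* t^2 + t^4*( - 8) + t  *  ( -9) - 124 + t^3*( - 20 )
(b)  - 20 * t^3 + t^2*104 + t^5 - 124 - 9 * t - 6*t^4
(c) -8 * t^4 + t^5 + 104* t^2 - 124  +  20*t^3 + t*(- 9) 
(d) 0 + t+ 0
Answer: a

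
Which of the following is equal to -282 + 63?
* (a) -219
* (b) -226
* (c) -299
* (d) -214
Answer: a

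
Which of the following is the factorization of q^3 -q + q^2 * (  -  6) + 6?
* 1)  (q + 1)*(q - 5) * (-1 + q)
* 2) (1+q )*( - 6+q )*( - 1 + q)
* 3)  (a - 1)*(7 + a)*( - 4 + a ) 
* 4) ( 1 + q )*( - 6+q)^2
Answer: 2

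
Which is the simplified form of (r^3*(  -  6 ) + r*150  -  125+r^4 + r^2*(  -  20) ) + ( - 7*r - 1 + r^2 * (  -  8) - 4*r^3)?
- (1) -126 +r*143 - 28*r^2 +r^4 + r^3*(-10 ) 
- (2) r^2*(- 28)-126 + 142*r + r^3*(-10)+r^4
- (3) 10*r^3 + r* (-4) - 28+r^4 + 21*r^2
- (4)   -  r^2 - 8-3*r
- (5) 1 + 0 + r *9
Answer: 1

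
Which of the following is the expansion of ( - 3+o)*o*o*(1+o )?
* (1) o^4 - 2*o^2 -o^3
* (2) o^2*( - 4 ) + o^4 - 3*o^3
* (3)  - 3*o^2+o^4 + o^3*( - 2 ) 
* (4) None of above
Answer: 3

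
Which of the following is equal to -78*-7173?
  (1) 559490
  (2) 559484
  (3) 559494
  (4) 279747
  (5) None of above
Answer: 3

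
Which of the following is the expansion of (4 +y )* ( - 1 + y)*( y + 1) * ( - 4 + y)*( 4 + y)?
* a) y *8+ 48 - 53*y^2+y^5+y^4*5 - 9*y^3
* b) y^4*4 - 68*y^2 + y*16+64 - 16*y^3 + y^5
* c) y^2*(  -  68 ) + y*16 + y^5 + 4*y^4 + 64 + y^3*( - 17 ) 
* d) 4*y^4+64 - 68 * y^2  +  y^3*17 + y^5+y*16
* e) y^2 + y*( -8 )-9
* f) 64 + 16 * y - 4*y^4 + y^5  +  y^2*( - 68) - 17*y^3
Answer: c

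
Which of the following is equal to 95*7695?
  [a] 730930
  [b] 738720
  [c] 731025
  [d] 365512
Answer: c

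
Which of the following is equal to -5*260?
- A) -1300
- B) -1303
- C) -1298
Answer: A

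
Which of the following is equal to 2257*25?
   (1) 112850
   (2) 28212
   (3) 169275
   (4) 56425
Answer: 4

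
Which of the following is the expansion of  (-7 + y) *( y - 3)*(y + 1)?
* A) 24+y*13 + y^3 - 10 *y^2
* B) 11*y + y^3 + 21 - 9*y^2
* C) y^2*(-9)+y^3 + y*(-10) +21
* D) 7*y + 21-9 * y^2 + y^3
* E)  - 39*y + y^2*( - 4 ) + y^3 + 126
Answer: B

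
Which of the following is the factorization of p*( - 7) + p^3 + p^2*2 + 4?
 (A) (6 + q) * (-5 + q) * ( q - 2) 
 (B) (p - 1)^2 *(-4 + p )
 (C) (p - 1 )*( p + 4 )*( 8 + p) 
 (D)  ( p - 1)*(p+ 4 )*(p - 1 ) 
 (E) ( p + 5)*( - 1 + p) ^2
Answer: D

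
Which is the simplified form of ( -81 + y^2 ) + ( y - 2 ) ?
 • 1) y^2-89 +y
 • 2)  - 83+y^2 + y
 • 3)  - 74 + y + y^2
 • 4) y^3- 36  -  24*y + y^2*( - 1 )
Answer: 2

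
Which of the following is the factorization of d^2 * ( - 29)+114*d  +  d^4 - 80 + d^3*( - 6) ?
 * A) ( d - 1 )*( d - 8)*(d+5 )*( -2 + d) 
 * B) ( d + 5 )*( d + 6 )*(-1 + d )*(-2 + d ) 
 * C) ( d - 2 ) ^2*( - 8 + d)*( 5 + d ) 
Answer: A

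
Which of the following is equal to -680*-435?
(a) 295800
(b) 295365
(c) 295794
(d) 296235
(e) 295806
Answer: a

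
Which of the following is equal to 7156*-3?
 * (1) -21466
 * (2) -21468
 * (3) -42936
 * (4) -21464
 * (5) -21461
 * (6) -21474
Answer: 2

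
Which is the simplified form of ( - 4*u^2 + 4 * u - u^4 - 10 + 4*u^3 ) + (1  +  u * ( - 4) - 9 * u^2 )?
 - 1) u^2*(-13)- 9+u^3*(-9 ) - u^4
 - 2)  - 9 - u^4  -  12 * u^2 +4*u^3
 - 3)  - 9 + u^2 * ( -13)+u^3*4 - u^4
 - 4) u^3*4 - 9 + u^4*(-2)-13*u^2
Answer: 3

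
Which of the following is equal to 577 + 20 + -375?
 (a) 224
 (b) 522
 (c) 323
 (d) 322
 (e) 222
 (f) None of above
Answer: e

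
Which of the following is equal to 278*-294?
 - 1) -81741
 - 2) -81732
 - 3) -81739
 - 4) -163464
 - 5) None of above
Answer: 2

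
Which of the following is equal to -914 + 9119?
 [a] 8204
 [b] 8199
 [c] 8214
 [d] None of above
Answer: d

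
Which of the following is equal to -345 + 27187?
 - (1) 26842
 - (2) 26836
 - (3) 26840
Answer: 1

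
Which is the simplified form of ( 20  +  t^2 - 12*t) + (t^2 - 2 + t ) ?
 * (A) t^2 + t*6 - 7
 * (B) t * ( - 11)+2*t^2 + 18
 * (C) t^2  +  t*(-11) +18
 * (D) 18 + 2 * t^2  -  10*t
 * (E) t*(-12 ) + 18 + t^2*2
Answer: B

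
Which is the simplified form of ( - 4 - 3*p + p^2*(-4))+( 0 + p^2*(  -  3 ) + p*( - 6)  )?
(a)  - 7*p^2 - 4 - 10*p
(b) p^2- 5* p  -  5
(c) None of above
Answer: c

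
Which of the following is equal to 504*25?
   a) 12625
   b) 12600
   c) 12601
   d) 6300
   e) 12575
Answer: b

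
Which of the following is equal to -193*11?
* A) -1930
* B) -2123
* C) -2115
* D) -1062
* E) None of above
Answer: B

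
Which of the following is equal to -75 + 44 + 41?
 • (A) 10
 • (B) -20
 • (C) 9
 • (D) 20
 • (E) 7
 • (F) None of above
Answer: A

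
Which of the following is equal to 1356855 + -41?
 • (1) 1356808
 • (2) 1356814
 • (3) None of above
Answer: 2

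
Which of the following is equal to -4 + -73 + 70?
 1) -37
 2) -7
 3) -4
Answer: 2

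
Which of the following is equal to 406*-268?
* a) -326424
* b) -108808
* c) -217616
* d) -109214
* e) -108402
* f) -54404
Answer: b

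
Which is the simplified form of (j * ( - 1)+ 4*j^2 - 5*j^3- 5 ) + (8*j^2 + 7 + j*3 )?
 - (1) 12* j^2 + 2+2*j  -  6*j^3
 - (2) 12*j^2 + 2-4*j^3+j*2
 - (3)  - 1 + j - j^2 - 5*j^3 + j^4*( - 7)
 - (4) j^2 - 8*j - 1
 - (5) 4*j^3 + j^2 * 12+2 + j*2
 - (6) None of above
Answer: 6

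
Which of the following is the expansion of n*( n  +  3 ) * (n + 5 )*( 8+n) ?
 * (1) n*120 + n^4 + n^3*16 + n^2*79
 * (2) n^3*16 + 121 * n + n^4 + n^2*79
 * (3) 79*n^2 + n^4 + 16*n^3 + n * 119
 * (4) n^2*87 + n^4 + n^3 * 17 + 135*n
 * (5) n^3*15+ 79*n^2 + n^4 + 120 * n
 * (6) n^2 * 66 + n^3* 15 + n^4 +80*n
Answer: 1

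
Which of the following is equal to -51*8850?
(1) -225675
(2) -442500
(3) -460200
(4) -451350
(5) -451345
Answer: 4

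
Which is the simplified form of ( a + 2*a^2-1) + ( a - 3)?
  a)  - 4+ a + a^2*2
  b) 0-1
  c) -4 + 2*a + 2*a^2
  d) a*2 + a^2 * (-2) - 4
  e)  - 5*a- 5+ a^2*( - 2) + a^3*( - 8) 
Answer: c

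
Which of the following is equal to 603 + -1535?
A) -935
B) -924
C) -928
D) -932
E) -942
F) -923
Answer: D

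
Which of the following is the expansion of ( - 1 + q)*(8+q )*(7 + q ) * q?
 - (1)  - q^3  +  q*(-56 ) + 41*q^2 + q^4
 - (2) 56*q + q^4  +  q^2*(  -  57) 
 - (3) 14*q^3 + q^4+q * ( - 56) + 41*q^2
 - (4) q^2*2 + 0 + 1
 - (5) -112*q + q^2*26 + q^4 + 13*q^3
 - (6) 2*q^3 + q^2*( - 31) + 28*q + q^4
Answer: 3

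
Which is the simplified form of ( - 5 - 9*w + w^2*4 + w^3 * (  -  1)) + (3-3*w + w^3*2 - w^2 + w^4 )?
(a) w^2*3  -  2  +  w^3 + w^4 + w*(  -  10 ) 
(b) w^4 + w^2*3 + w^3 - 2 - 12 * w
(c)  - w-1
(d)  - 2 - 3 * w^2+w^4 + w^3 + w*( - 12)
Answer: b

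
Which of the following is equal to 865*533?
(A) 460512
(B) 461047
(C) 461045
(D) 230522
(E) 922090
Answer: C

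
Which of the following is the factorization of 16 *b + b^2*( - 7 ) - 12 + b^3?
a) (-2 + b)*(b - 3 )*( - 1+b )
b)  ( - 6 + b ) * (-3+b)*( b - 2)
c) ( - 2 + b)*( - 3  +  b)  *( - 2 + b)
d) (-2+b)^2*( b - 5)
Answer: c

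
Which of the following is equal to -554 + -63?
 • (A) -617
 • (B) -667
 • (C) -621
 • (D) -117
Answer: A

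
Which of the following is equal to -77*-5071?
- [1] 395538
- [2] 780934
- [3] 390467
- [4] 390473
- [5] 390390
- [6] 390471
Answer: 3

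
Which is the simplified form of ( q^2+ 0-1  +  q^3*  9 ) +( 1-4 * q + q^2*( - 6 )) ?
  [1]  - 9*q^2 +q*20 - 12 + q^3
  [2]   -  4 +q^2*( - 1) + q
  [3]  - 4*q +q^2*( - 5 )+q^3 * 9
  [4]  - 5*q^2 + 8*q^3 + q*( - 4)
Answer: 3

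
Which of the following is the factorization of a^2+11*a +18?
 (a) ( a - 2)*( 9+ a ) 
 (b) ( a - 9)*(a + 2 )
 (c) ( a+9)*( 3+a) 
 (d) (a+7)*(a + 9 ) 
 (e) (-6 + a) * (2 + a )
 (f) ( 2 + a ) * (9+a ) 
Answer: f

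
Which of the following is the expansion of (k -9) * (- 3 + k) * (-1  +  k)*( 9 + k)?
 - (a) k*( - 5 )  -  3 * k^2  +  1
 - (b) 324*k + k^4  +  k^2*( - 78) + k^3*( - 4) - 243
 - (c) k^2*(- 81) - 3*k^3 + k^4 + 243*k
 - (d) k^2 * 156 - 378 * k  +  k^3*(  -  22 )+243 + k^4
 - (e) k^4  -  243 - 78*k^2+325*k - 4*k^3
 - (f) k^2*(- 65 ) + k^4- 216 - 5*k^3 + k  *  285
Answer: b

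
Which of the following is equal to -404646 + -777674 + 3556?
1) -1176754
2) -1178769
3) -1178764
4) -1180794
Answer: 3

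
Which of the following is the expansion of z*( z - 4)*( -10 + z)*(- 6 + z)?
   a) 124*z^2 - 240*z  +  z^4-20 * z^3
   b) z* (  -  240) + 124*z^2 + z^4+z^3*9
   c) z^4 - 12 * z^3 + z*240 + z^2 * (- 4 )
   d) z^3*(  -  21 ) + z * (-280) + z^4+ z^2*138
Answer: a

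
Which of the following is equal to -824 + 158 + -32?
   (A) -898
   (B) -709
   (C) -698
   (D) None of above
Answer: C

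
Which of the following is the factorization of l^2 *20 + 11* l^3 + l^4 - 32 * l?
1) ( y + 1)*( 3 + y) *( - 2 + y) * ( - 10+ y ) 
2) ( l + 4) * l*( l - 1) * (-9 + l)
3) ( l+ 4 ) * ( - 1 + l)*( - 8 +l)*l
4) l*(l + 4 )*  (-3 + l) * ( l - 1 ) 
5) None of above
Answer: 5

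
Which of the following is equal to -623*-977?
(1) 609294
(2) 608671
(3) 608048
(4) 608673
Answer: 2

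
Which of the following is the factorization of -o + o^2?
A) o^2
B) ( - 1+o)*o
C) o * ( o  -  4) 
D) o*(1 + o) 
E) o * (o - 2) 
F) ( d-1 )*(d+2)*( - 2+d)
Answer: B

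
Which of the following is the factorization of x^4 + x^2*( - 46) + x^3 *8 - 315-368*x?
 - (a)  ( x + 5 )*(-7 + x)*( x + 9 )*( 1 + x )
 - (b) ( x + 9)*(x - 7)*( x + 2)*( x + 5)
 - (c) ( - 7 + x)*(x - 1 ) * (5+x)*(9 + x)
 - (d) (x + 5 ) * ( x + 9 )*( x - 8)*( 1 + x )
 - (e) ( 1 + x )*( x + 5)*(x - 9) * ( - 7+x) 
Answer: a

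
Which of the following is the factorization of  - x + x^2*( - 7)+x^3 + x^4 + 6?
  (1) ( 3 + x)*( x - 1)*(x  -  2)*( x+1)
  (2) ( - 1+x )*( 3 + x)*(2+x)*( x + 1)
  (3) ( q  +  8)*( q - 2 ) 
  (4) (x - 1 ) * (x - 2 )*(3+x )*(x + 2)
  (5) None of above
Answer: 1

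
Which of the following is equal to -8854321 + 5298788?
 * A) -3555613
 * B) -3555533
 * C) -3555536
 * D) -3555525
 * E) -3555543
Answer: B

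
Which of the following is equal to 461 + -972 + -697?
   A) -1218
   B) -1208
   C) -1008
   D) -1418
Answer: B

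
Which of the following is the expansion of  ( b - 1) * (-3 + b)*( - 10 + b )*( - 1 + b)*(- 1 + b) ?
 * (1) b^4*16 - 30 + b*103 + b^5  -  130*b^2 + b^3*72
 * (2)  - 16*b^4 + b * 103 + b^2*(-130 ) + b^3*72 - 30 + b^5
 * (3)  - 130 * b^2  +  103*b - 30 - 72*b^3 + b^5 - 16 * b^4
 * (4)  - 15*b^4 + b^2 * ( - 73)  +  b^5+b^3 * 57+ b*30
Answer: 2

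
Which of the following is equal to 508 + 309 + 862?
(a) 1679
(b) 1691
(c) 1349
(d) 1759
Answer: a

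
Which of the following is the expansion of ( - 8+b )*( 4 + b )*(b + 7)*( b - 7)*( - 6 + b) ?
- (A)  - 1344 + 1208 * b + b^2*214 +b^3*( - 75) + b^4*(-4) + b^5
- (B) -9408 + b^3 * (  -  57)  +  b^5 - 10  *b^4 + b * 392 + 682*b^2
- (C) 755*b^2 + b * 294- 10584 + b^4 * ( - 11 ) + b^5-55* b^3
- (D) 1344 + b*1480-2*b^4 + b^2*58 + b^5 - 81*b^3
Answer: B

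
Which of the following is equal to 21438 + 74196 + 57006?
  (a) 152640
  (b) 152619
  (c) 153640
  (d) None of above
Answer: a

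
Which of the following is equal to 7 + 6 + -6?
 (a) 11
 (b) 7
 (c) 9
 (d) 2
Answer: b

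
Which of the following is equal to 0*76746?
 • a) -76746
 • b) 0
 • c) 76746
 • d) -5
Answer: b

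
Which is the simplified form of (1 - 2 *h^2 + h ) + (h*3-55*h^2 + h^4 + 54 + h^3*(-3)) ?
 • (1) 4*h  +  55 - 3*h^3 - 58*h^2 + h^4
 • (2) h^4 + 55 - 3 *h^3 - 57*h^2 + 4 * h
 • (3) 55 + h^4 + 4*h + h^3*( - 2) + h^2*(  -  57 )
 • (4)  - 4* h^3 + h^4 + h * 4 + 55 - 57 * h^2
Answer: 2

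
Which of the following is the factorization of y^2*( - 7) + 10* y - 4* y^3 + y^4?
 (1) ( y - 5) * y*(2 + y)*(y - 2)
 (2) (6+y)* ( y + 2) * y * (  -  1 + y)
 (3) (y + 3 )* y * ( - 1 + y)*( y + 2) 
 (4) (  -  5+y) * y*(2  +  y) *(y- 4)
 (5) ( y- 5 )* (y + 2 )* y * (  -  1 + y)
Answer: 5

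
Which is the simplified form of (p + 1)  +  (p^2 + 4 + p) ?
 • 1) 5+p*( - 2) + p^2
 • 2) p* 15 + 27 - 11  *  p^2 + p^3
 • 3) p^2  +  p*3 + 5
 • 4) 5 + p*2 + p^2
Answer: 4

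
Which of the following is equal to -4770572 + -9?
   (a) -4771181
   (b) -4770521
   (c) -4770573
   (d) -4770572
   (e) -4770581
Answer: e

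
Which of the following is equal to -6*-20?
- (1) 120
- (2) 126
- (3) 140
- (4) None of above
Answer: 1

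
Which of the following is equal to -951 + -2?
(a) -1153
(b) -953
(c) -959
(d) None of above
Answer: b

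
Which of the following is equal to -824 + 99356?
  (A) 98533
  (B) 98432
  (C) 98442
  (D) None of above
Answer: D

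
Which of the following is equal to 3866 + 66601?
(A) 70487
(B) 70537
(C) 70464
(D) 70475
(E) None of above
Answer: E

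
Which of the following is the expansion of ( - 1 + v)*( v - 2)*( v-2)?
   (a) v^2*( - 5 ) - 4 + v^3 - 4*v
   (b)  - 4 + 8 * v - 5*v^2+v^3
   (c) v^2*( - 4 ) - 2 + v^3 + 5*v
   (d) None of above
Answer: b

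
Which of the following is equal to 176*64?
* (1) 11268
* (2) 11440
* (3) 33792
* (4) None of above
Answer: 4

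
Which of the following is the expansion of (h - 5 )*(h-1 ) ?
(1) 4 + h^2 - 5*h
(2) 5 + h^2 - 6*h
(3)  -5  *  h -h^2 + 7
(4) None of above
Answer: 2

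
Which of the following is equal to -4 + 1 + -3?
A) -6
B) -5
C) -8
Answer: A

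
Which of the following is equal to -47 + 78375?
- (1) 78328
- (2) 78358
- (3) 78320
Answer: 1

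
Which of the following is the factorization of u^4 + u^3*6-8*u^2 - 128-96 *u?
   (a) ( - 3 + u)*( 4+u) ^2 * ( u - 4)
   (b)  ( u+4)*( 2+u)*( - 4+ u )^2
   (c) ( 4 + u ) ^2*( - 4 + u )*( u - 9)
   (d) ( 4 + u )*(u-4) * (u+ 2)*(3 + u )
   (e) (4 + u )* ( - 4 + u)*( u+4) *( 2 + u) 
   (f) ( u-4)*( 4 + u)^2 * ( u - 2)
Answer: e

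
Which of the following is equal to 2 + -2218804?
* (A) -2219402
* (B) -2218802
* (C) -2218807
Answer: B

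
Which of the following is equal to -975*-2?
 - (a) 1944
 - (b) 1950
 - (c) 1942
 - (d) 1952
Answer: b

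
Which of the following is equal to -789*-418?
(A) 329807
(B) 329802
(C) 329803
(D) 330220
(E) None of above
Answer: B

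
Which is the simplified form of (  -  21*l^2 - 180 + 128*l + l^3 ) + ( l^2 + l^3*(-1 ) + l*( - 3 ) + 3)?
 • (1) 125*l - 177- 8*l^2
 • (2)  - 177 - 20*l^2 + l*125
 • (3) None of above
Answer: 2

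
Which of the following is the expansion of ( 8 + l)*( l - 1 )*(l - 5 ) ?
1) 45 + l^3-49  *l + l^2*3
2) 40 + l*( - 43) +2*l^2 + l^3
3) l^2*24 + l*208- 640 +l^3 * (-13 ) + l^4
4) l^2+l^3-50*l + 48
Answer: 2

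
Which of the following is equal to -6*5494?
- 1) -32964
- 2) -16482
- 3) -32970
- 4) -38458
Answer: 1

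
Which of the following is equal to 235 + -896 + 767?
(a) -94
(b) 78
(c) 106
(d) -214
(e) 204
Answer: c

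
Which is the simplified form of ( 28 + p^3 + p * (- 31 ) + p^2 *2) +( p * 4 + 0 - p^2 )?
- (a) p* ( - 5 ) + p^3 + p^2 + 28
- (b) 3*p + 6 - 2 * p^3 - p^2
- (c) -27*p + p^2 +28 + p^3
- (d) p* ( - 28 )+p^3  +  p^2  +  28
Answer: c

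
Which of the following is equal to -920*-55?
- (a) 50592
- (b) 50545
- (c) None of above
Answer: c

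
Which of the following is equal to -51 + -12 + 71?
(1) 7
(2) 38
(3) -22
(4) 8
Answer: 4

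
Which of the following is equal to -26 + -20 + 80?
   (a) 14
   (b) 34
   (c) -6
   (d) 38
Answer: b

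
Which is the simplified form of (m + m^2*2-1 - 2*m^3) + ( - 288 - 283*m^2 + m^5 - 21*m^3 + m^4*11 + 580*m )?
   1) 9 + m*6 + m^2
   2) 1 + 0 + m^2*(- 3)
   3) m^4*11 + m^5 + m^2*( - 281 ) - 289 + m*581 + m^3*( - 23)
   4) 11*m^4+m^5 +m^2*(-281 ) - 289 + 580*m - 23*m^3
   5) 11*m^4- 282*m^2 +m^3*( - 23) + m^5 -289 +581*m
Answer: 3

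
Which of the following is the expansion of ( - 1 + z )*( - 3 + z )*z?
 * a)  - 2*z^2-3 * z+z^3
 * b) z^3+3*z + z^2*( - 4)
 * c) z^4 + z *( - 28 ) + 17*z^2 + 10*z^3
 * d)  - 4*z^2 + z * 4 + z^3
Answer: b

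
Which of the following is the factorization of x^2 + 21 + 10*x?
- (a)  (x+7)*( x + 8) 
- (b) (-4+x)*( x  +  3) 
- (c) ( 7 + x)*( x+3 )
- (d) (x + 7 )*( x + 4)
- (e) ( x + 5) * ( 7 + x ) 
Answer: c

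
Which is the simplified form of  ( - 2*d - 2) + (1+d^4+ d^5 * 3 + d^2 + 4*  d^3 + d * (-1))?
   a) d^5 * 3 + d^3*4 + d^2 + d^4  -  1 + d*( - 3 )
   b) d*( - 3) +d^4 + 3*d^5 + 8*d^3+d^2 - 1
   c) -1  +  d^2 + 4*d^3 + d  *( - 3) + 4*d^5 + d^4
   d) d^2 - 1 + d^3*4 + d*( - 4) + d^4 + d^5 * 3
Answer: a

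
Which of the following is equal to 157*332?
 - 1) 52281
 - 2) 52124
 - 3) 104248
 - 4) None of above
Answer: 2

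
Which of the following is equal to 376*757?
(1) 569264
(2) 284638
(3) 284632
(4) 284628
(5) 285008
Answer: 3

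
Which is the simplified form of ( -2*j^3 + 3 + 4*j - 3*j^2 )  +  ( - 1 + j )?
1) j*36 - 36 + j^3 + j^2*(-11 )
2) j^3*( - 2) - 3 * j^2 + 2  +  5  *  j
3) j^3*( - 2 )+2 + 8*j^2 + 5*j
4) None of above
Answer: 2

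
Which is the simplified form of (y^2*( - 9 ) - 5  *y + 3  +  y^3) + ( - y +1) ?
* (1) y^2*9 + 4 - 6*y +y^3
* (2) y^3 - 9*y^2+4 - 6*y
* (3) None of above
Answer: 2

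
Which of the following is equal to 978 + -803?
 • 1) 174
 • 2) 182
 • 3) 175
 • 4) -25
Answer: 3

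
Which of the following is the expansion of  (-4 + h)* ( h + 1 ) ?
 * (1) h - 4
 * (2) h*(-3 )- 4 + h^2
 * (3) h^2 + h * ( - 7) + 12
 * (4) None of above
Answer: 2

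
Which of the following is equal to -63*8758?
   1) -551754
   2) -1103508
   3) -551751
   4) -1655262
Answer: 1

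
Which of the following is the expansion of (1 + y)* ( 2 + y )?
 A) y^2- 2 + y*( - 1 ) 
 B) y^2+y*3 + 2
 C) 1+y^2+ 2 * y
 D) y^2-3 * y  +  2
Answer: B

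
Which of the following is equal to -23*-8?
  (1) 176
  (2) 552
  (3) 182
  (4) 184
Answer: 4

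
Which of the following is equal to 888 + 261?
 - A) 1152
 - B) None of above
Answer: B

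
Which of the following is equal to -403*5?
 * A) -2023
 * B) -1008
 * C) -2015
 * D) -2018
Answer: C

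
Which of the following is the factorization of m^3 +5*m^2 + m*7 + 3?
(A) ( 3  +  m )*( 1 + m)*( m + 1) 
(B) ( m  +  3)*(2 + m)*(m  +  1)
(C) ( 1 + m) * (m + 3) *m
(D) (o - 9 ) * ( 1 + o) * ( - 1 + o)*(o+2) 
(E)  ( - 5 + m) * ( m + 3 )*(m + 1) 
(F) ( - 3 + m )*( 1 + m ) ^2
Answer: A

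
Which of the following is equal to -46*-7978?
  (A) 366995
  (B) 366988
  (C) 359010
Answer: B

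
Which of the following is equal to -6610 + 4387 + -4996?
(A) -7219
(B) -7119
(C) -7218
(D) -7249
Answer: A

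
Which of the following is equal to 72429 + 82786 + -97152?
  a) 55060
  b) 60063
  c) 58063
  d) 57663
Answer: c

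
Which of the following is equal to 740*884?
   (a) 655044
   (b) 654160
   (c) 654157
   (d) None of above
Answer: b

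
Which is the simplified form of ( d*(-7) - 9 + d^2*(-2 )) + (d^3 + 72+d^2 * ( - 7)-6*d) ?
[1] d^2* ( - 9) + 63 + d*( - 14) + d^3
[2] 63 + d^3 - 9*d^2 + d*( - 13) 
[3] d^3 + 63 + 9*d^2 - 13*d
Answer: 2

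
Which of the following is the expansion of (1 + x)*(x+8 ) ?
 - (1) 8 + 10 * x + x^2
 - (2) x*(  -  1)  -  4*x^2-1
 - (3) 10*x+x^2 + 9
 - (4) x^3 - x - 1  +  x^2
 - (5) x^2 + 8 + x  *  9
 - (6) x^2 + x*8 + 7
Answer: 5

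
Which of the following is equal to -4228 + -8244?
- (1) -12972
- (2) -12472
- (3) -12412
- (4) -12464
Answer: 2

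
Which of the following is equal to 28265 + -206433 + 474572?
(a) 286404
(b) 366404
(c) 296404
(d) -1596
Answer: c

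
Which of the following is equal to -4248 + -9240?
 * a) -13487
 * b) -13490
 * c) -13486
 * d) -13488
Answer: d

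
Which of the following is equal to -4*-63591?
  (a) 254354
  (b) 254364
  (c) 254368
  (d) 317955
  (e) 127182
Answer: b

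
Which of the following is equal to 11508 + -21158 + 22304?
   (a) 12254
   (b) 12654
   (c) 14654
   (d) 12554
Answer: b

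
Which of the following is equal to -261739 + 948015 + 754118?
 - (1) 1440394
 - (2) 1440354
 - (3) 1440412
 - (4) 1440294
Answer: 1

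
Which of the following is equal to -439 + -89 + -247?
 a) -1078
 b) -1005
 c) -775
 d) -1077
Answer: c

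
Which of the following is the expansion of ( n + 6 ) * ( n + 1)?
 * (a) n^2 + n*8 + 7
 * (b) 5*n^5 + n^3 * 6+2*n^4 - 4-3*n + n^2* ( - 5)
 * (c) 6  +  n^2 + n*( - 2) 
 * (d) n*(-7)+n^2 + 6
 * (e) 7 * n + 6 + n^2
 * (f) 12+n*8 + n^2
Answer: e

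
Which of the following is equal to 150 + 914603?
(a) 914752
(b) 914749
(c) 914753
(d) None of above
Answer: c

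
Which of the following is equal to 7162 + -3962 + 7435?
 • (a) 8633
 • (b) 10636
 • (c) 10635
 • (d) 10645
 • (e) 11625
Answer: c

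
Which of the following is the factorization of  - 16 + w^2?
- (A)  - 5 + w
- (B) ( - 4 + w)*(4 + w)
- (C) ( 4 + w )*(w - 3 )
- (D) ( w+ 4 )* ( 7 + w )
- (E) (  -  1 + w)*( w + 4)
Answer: B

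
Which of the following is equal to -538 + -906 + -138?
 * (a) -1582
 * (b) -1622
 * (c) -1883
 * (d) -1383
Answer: a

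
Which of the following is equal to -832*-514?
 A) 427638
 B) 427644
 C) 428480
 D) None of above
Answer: D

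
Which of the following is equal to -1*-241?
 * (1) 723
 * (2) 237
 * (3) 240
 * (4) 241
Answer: 4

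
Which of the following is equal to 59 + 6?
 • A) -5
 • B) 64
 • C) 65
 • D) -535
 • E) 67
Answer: C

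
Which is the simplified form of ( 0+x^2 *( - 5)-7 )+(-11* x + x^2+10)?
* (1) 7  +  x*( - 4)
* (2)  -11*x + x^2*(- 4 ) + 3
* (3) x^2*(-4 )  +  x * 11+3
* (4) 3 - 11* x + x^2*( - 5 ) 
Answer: 2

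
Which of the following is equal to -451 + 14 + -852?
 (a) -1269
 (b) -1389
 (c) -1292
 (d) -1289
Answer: d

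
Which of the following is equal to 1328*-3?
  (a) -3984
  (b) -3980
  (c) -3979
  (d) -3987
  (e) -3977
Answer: a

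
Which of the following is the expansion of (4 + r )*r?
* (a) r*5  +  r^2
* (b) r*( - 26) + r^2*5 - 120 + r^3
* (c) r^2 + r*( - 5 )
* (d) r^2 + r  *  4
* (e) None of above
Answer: d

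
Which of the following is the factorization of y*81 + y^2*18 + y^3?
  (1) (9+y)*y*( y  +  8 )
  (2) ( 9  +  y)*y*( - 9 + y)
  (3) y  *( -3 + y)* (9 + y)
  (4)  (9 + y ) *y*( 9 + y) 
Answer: 4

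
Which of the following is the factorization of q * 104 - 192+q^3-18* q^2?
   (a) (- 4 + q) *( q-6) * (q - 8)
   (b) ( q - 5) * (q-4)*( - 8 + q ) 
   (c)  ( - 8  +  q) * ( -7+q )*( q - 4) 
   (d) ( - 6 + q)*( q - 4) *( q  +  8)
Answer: a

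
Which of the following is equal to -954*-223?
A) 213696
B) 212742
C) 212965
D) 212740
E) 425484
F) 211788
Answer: B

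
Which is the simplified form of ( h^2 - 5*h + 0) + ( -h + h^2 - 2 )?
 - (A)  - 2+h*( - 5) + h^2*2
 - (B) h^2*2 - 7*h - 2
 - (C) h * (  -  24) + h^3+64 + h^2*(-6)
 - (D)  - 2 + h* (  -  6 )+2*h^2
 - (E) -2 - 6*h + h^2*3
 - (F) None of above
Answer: D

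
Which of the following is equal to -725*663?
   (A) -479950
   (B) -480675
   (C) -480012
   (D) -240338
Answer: B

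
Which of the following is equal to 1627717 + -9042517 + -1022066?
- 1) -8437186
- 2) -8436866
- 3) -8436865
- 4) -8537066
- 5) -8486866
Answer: 2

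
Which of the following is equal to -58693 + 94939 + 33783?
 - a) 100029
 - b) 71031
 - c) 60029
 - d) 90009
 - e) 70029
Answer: e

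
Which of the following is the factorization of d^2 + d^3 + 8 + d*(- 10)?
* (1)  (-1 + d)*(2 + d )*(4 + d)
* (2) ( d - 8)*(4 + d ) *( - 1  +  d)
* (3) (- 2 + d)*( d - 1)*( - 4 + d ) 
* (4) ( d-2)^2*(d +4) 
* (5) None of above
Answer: 5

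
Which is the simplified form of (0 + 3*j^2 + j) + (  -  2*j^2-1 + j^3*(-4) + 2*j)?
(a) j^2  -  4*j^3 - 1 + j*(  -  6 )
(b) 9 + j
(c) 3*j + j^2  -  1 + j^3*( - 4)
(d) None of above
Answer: c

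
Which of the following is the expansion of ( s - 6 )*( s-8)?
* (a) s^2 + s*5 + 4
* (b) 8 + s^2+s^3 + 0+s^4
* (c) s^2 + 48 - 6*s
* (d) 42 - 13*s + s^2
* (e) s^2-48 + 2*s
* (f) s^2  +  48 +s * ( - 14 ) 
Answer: f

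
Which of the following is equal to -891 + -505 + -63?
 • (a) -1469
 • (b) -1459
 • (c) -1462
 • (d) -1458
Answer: b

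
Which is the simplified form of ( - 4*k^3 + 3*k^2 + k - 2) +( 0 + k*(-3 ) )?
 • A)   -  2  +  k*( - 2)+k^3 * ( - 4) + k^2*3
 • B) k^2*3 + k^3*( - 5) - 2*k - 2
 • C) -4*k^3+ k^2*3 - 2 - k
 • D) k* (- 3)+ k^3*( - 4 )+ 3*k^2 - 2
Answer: A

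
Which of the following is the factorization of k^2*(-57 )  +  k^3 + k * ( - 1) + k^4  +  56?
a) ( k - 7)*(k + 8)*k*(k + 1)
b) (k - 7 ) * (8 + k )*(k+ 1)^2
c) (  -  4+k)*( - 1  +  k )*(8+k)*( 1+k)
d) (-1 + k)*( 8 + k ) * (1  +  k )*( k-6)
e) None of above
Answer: e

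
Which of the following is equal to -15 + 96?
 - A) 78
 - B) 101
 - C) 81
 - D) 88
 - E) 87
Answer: C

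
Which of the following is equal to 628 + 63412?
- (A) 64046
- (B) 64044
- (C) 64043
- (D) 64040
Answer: D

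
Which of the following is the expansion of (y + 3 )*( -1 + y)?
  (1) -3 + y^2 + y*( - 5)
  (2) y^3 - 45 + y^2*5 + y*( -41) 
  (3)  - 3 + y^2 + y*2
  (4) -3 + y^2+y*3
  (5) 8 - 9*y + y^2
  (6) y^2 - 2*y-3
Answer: 3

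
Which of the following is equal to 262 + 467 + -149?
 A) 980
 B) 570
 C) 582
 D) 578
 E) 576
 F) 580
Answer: F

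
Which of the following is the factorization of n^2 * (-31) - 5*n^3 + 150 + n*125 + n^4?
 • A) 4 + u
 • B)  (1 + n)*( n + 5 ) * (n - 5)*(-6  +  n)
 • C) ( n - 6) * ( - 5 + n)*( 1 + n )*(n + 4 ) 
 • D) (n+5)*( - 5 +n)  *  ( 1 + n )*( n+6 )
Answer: B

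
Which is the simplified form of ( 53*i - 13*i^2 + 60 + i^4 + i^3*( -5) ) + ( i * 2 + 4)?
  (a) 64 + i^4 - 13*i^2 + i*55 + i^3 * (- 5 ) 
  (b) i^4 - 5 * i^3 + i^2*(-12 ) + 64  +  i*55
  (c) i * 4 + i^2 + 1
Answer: a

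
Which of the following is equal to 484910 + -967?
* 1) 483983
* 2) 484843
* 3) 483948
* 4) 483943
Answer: 4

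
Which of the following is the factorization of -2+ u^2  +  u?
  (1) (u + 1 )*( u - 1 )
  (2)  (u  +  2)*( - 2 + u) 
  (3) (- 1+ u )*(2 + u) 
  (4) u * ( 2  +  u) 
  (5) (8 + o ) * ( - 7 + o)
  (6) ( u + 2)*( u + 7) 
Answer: 3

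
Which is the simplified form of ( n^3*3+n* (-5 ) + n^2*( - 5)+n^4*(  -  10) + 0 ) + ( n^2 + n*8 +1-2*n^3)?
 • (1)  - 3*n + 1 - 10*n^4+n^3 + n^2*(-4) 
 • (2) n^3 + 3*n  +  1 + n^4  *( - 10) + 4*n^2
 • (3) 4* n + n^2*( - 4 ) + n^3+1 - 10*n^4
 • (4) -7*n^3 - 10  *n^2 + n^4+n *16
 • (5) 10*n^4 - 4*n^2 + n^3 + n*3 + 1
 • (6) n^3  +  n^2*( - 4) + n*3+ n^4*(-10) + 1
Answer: 6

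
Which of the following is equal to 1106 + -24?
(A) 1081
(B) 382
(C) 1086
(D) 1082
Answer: D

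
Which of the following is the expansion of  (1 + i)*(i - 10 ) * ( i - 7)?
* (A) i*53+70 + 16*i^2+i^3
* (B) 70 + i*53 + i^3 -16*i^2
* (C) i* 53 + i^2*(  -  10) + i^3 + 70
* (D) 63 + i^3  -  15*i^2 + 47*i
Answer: B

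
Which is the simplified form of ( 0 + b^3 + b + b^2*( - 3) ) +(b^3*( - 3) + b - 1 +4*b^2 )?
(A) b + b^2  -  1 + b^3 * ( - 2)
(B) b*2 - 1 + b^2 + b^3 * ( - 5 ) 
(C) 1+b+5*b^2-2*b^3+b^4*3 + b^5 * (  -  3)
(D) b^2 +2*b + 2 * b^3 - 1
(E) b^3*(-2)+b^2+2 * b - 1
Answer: E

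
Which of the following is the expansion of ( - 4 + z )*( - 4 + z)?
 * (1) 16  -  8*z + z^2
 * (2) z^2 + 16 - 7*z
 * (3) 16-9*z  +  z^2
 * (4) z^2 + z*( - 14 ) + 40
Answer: 1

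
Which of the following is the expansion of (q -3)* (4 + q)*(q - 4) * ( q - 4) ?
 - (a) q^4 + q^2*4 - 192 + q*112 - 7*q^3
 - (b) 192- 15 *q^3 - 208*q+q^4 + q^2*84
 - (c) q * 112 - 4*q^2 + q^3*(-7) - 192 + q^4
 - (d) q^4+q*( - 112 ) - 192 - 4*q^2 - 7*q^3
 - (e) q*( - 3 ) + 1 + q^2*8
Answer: c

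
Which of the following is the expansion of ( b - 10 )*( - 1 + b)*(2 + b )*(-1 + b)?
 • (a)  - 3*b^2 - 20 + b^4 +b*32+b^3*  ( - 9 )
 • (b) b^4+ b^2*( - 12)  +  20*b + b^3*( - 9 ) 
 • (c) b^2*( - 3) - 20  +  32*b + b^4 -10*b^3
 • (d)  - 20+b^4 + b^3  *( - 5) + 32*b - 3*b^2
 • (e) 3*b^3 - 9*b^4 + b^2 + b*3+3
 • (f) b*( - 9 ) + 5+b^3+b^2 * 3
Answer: c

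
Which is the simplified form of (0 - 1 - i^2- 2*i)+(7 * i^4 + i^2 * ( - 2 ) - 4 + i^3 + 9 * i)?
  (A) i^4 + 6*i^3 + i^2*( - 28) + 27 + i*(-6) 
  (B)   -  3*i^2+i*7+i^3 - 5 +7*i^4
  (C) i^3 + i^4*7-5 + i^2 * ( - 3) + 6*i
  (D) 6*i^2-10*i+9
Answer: B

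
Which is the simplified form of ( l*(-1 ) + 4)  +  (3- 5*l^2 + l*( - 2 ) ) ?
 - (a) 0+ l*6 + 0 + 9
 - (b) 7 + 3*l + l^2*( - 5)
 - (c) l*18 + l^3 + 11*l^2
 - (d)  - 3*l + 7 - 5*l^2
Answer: d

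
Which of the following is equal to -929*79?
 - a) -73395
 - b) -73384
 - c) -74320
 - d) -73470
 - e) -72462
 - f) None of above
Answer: f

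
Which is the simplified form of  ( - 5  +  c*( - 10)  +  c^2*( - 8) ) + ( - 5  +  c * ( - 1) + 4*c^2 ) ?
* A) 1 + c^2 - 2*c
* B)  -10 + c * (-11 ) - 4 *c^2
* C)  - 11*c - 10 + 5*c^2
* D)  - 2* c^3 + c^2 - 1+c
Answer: B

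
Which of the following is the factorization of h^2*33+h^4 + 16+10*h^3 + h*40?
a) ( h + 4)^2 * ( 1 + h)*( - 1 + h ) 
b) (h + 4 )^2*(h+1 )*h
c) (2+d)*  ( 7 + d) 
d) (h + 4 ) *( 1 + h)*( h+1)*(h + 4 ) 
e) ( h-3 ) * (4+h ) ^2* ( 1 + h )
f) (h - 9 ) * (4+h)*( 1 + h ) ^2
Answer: d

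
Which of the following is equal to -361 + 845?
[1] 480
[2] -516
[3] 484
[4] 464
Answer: 3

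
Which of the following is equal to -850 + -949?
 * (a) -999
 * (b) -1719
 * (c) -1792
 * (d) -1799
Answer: d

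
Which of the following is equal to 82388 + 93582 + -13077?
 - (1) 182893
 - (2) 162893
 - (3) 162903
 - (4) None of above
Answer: 2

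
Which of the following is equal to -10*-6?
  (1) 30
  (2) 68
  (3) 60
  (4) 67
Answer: 3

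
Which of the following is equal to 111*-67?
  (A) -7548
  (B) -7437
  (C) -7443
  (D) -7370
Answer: B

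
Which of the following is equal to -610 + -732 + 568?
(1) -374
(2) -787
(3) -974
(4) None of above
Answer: 4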